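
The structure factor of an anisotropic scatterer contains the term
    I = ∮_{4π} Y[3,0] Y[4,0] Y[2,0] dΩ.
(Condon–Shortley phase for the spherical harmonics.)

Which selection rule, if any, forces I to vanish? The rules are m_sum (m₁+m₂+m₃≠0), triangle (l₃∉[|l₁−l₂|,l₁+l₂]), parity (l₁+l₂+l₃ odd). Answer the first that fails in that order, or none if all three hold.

parity

azimuthal sum: 0 + 0 + 0 = 0  ✓
1 ≤ 2 ≤ 7 (triangle on l)  ✓
L = 3 + 4 + 2 = 9 (odd)  ✗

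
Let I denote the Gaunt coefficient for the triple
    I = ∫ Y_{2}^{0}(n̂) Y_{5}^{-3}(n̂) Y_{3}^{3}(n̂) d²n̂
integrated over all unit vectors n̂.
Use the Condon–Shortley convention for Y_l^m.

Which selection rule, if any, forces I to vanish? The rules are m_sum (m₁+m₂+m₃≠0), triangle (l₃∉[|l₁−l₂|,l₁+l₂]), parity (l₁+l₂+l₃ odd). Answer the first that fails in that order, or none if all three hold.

Σmᵢ = 0  ✓
l₃∈[|l₁−l₂|,l₁+l₂]=[3,7], have l₃=3  ✓
Σlᵢ = 10 ⇒ even  ✓

none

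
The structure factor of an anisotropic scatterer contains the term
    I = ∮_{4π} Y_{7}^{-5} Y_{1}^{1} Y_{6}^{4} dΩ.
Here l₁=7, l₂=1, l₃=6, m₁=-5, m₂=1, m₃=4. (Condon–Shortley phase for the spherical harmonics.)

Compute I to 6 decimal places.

Rules hold: Σm=0, L=14 even, 6≤6≤8.
N = 15·3·13 = 585
Δ = 2!·12!·0!/15! = 1/1365
Racah Σ t=1..1: t=1:−1/518400 = -1/518400
⇒ 3j(7 1 6; 0 0 0)² = 7/195, sgn -1
Racah Σ t=2..2: t=2:+1/14515200 = 1/14515200
⇒ 3j(7 1 6; -5 1 4)² = 22/455, sgn +1
4πI² = N·(3j₀)²·(3jₘ)² = 66/65
I = -1·√(1.01538/4π) = -0.28425647

-0.284256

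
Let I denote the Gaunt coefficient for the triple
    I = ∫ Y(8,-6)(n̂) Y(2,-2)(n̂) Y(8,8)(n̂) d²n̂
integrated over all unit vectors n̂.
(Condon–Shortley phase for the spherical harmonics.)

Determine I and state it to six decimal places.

-0.059388

m-sum 0 ✓  L=18 even ✓  6≤8≤10 ✓
Π(2lᵢ+1) = 17×5×17 = 1445
triangle coeff Δ(8,2,8) = 1/348840
Σ_t [0,2]: t=0:+1/116121600 t=1:−1/25401600 t=2:+1/116121600 = -1/45158400
(3j)²=24/1615 [(8 2 8; 0 0 0)], sign=-1
Σ_t [0,0]: t=0:+1/348713164800 = 1/348713164800
(3j)²=2/969 [(8 2 8; -6 -2 8)], sign=+1
⇒ 4πI² = 16/361
I = (-1)√(16/361/(4π)) = -0.05938838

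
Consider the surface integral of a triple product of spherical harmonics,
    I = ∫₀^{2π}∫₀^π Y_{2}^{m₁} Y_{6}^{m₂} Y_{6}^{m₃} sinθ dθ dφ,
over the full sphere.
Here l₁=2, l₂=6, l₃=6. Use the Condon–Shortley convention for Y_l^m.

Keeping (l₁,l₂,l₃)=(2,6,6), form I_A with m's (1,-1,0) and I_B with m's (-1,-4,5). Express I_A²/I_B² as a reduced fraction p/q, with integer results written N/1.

Shared (l₁,l₂,l₃)=(2,6,6): N and (l;000)² cancel in I_A²/I_B².
A: Δ = 2!·2!·10!/15! = 1/90090; Racah Σ t=0..1: t=0:+1/28800 t=1:−1/34560 = 1/172800; ⇒ 3j(2 6 6; 1 -1 0)² = 1/1430, sgn +1
B: Δ = 2!·2!·10!/15! = 1/90090; Racah Σ t=1..2: t=1:−1/725760 t=2:+1/7257600 = -1/806400; ⇒ 3j(2 6 6; -1 -4 5)² = 27/910, sgn +1
I_A²/I_B² = (1/1430)/(27/910) = 7/297

7/297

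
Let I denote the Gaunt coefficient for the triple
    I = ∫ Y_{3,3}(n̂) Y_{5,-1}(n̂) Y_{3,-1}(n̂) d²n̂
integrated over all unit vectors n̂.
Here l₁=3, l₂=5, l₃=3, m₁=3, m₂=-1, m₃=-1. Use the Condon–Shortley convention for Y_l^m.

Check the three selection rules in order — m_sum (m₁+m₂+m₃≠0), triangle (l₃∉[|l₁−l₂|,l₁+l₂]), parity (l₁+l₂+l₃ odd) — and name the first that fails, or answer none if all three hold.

m₁+m₂+m₃ = 3 − 1 − 1 = 1  ✗
triangle: |3−5|=2 ≤ l₃=3 ≤ 3+5=8
parity: l₁+l₂+l₃ = 11 is odd

m_sum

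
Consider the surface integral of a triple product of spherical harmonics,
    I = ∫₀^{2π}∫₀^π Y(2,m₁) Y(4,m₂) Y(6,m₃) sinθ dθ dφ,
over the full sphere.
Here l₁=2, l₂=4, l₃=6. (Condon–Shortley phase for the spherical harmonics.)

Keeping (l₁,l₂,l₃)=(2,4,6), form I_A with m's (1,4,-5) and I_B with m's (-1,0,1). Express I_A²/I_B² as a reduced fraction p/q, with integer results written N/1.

33/35

Same 2,4,6: normalisation and zero-m 3j drop out of the ratio.
A: Δ: 0! 4! 8! / 13! → 1/6435; sum: t=0:+1/241920 = 1/241920; 3j²(2 4 6; 1 4 -5) = Δ·Π!·Σ² = 1/39  (sign -1)
B: Δ: 0! 4! 8! / 13! → 1/6435; sum: t=0:+1/3456 = 1/3456; 3j²(2 4 6; -1 0 1) = Δ·Π!·Σ² = 35/1287  (sign -1)
I_A²/I_B² = (1/39)/(35/1287) = 33/35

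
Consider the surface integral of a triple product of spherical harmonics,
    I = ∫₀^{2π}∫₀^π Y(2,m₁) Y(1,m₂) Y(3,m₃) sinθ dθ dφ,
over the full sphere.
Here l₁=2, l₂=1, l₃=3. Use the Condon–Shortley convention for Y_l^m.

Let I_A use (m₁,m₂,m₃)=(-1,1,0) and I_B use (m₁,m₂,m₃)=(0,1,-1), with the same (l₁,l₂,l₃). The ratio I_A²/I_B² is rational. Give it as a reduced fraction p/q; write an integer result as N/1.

1/2

Shared (l₁,l₂,l₃)=(2,1,3): N and (l;000)² cancel in I_A²/I_B².
A: Δ = 0!·4!·2!/7! = 1/105; Racah Σ t=0..0: t=0:+1/12 = 1/12; ⇒ 3j(2 1 3; -1 1 0)² = 1/35, sgn -1
B: Δ = 0!·4!·2!/7! = 1/105; Racah Σ t=0..0: t=0:+1/8 = 1/8; ⇒ 3j(2 1 3; 0 1 -1)² = 2/35, sgn +1
I_A²/I_B² = (1/35)/(2/35) = 1/2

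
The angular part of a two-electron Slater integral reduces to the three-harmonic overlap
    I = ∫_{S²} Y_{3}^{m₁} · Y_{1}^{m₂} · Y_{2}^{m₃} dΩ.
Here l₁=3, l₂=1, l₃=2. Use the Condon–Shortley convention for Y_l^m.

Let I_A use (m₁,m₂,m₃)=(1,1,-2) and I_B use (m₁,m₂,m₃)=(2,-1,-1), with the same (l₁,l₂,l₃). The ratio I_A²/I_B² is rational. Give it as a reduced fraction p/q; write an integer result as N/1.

1/10

l's match ⇒ only the (l;m) 3-j factors differ between A and B.
A: triangle coeff Δ(3,1,2) = 1/105; Σ_t [2,2]: t=2:+1/48 = 1/48; (3j)²=1/105 [(3 1 2; 1 1 -2)], sign=+1
B: triangle coeff Δ(3,1,2) = 1/105; Σ_t [0,0]: t=0:+1/12 = 1/12; (3j)²=2/21 [(3 1 2; 2 -1 -1)], sign=-1
I_A²/I_B² = (1/105)/(2/21) = 1/10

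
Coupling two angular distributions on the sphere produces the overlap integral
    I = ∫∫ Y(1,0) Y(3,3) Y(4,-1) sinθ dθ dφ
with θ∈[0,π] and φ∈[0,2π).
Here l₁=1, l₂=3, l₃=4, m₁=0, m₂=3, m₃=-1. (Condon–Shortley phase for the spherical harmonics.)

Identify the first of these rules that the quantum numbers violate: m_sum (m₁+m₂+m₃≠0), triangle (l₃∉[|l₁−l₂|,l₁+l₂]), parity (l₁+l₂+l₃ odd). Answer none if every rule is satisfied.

m₁+m₂+m₃ = 0 + 3 − 1 = 2  ✗
triangle: |1−3|=2 ≤ l₃=4 ≤ 1+3=4
parity: l₁+l₂+l₃ = 8 is even

m_sum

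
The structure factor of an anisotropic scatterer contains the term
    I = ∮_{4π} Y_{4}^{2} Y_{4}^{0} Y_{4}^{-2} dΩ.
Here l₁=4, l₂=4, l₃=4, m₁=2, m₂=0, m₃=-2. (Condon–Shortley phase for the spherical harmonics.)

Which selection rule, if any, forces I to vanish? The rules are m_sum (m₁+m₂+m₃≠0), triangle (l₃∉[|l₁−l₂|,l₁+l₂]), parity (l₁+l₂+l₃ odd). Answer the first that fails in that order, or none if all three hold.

none

Σmᵢ = 0  ✓
l₃∈[|l₁−l₂|,l₁+l₂]=[0,8], have l₃=4  ✓
Σlᵢ = 12 ⇒ even  ✓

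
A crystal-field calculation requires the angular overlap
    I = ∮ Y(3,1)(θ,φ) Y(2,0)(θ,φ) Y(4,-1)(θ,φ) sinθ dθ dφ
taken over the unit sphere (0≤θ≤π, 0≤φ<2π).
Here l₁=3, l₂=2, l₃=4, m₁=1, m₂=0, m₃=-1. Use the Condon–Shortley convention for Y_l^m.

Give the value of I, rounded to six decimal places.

0.000000

l₁+l₂+l₃=9 is odd: 3j(l;000)=0 ⇒ I=0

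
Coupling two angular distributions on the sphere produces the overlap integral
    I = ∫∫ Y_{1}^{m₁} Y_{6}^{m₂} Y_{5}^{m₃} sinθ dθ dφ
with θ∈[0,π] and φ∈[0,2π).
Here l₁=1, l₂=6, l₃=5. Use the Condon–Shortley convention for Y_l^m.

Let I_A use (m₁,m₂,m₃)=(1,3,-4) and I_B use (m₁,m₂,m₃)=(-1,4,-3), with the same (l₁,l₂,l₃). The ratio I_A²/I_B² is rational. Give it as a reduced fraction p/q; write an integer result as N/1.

1/15

l's match ⇒ only the (l;m) 3-j factors differ between A and B.
A: triangle coeff Δ(1,6,5) = 1/858; Σ_t [0,0]: t=0:+1/725760 = 1/725760; (3j)²=1/286 [(1 6 5; 1 3 -4)], sign=-1
B: triangle coeff Δ(1,6,5) = 1/858; Σ_t [2,2]: t=2:+1/161280 = 1/161280; (3j)²=15/286 [(1 6 5; -1 4 -3)], sign=+1
I_A²/I_B² = (1/286)/(15/286) = 1/15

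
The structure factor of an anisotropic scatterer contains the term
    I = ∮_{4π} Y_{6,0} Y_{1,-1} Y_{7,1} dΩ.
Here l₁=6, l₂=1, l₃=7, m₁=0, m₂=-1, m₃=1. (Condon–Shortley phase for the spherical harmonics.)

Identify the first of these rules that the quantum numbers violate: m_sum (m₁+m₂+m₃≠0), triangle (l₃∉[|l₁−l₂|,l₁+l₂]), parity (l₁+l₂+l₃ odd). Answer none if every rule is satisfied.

Σmᵢ = 0  ✓
l₃∈[|l₁−l₂|,l₁+l₂]=[5,7], have l₃=7  ✓
Σlᵢ = 14 ⇒ even  ✓

none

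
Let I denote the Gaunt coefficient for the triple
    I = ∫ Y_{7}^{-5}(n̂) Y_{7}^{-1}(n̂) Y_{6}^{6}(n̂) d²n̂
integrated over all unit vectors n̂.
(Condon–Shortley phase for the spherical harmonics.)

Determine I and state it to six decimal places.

0.128174

Checks pass: Σm=0; 20 even; l₃=6∈[0,14].
(2·7+1)(2·7+1)(2·6+1) = 2925
Δ: 8! 6! 6! / 21! → 1/2444321880
sum: t=1:−1/2612736000 t=2:+1/20736000 t=3:−1/1658880 t=4:+1/746496 t=5:−1/1658880 t=6:+1/20736000 t=7:−1/2612736000 = 1/4354560
3j²(7 7 6; 0 0 0) = Δ·Π!·Σ² = 1000/138567  (sign +1)
sum: t=6:+1/746496000 = 1/746496000
3j²(7 7 6; -5 -1 6) = Δ·Π!·Σ² = 616/62985  (sign +1)
combine: 4πI² = 2925·1000/138567·616/62985 = 280000/1356277
take √, sign +1: I = 0.12817398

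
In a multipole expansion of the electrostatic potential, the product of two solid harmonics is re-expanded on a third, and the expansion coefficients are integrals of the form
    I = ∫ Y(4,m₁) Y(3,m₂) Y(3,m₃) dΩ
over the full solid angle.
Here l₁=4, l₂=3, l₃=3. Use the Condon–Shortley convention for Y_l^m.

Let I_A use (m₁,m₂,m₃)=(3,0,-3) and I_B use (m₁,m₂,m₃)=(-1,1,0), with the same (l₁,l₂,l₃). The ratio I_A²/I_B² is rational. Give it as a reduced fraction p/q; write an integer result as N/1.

21/5

Shared (l₁,l₂,l₃)=(4,3,3): N and (l;000)² cancel in I_A²/I_B².
A: Δ = 4!·4!·2!/11! = 1/34650; Racah Σ t=1..1: t=1:−1/288 = -1/288; ⇒ 3j(4 3 3; 3 0 -3)² = 1/22, sgn -1
B: Δ = 4!·4!·2!/11! = 1/34650; Racah Σ t=2..4: t=2:+1/48 t=3:−1/24 t=4:+1/288 = -5/288; ⇒ 3j(4 3 3; -1 1 0)² = 5/462, sgn +1
I_A²/I_B² = (1/22)/(5/462) = 21/5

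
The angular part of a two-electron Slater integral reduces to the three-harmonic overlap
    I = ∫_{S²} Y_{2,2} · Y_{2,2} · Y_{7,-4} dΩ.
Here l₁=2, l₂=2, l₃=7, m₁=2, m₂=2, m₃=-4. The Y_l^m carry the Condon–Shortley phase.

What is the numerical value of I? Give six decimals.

triangle: need 0≤l₃≤4, have 7; I=0

0.000000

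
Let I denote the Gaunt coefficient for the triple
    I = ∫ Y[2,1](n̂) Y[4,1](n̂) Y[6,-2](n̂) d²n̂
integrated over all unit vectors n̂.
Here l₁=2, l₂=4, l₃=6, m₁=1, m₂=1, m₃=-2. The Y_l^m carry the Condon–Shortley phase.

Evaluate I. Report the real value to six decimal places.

Rules hold: Σm=0, L=12 even, 2≤6≤6.
N = 5·9·13 = 585
Δ = 0!·4!·8!/13! = 1/6435
Racah Σ t=0..0: t=0:+1/2304 = 1/2304
⇒ 3j(2 4 6; 0 0 0)² = 5/143, sgn +1
Racah Σ t=0..0: t=0:+1/4320 = 1/4320
⇒ 3j(2 4 6; 1 1 -2)² = 224/6435, sgn +1
4πI² = N·(3j₀)²·(3jₘ)² = 1120/1573
I = +1·√(0.712015/4π) = 0.23803440

0.238034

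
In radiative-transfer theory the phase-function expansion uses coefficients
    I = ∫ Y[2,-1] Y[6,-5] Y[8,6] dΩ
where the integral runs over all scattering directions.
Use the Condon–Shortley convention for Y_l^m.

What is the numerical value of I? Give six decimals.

m-sum 0 ✓  L=16 even ✓  4≤8≤8 ✓
Π(2lᵢ+1) = 5×13×17 = 1105
triangle coeff Δ(2,6,8) = 1/30940
Σ_t [0,0]: t=0:+1/2073600 = 1/2073600
(3j)²=28/1105 [(2 6 8; 0 0 0)], sign=+1
Σ_t [0,0]: t=0:+1/239500800 = 1/239500800
(3j)²=2/85 [(2 6 8; -1 -5 6)], sign=+1
⇒ 4πI² = 56/85
I = (+1)√(56/85/(4π)) = 0.22897055

0.228971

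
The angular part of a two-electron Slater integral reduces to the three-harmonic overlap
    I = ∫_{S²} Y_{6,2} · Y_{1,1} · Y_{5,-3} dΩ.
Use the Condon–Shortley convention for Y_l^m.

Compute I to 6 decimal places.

m-sum 0 ✓  L=12 even ✓  5≤5≤7 ✓
Π(2lᵢ+1) = 13×3×11 = 429
triangle coeff Δ(6,1,5) = 1/858
Σ_t [1,1]: t=1:−1/14400 = -1/14400
(3j)²=6/143 [(6 1 5; 0 0 0)], sign=+1
Σ_t [2,2]: t=2:+1/161280 = 1/161280
(3j)²=1/143 [(6 1 5; 2 1 -3)], sign=+1
⇒ 4πI² = 18/143
I = (+1)√(18/143/(4π)) = 0.10008369

0.100084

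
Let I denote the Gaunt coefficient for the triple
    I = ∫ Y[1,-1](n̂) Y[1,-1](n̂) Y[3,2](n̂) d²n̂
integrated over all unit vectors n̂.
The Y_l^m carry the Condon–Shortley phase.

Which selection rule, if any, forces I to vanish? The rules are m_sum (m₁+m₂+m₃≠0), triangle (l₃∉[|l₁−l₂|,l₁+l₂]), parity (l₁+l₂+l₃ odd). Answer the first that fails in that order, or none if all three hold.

triangle

azimuthal sum: -1 − 1 + 2 = 0  ✓
0 ≤ 3 ≤ 2 (triangle on l)  ✗
L = 1 + 1 + 3 = 5 (odd)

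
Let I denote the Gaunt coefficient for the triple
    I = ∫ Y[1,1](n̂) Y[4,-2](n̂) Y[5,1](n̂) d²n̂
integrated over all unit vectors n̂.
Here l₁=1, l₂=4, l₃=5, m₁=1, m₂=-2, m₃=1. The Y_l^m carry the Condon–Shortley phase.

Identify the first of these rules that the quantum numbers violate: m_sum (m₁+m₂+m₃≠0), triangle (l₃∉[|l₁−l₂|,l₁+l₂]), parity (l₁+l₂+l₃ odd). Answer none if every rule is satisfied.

azimuthal sum: 1 − 2 + 1 = 0  ✓
3 ≤ 5 ≤ 5 (triangle on l)  ✓
L = 1 + 4 + 5 = 10 (even)  ✓

none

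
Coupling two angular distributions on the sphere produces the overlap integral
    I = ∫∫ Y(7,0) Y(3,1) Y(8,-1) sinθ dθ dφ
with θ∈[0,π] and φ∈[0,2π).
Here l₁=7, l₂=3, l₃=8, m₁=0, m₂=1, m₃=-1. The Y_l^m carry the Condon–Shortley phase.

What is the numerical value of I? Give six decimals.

Checks pass: Σm=0; 18 even; l₃=8∈[4,10].
(2·7+1)(2·3+1)(2·8+1) = 1785
Δ: 2! 12! 4! / 19! → 1/5290740
sum: t=0:+1/7257600 t=1:−1/2073600 t=2:+1/7257600 = -1/4838400
3j²(7 3 8; 0 0 0) = Δ·Π!·Σ² = 252/20995  (sign -1)
sum: t=0:+1/29030400 t=1:−1/3110400 t=2:+1/4838400 = -1/12441600
3j²(7 3 8; 0 1 -1) = Δ·Π!·Σ² = 343/125970  (sign +1)
combine: 4πI² = 1785·252/20995·343/125970 = 302526/5185765
take √, sign -1: I = -0.06813496

-0.068135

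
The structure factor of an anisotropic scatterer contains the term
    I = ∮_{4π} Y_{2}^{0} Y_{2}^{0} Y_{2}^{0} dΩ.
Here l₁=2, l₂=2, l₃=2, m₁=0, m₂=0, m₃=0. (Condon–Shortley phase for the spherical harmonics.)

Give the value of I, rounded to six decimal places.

Checks pass: Σm=0; 6 even; l₃=2∈[0,4].
(2·2+1)(2·2+1)(2·2+1) = 125
Δ: 2! 2! 2! / 7! → 1/630
sum: t=0:+1/8 t=1:−1/1 t=2:+1/8 = -3/4
3j²(2 2 2; 0 0 0) = Δ·Π!·Σ² = 2/35  (sign -1)
(m-triple is (0,0,0) — same symbol as above.)
combine: 4πI² = 125·2/35·2/35 = 20/49
take √, sign +1: I = 0.18022375

0.180224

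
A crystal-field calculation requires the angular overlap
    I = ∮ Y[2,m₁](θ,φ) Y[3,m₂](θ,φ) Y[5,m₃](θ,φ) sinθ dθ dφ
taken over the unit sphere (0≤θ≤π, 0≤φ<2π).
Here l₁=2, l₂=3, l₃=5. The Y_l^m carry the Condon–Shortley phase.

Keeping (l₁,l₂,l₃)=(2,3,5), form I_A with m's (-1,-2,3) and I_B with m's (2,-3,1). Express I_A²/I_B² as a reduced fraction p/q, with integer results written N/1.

112/1

Same 2,3,5: normalisation and zero-m 3j drop out of the ratio.
A: Δ: 0! 4! 6! / 11! → 1/2310; sum: t=0:+1/720 = 1/720; 3j²(2 3 5; -1 -2 3) = Δ·Π!·Σ² = 8/165  (sign +1)
B: Δ: 0! 4! 6! / 11! → 1/2310; sum: t=0:+1/17280 = 1/17280; 3j²(2 3 5; 2 -3 1) = Δ·Π!·Σ² = 1/2310  (sign +1)
I_A²/I_B² = (8/165)/(1/2310) = 112/1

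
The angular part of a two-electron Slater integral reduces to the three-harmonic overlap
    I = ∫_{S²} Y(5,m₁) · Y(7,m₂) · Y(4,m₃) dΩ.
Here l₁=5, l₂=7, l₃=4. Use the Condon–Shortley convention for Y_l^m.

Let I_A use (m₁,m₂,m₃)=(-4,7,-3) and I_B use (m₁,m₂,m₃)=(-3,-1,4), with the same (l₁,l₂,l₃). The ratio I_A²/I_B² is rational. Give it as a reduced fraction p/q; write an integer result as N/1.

l's match ⇒ only the (l;m) 3-j factors differ between A and B.
A: triangle coeff Δ(5,7,4) = 1/6126120; Σ_t [8,8]: t=8:+1/29030400 = 1/29030400; (3j)²=21/680 [(5 7 4; -4 7 -3)], sign=-1
B: triangle coeff Δ(5,7,4) = 1/6126120; Σ_t [6,6]: t=6:+1/2073600 = 1/2073600; (3j)²=392/109395 [(5 7 4; -3 -1 4)], sign=+1
I_A²/I_B² = (21/680)/(392/109395) = 3861/448

3861/448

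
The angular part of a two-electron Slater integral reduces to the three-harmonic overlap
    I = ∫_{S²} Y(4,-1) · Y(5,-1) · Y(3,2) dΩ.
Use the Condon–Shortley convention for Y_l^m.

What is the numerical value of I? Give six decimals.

m-sum 0 ✓  L=12 even ✓  1≤3≤9 ✓
Π(2lᵢ+1) = 9×11×7 = 693
triangle coeff Δ(4,5,3) = 1/180180
Σ_t [2,4]: t=2:+1/576 t=3:−1/144 t=4:+1/576 = -1/288
(3j)²=20/1001 [(4 5 3; 0 0 0)], sign=+1
Σ_t [3,4]: t=3:−1/432 t=4:+1/1152 = -5/3456
(3j)²=625/36036 [(4 5 3; -1 -1 2)], sign=+1
⇒ 4πI² = 3125/13013
I = (+1)√(3125/13013/(4π)) = 0.13823925

0.138239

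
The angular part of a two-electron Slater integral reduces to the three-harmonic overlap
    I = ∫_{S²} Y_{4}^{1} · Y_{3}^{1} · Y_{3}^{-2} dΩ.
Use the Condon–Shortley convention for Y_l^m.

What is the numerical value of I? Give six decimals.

m-sum 0 ✓  L=10 even ✓  1≤3≤7 ✓
Π(2lᵢ+1) = 9×7×7 = 441
triangle coeff Δ(4,3,3) = 1/34650
Σ_t [1,3]: t=1:−1/72 t=2:+1/16 t=3:−1/72 = 5/144
(3j)²=2/77 [(4 3 3; 0 0 0)], sign=-1
Σ_t [2,3]: t=2:+1/48 t=3:−1/144 = 1/72
(3j)²=16/693 [(4 3 3; 1 1 -2)], sign=-1
⇒ 4πI² = 32/121
I = (+1)√(32/121/(4π)) = 0.14506992

0.145070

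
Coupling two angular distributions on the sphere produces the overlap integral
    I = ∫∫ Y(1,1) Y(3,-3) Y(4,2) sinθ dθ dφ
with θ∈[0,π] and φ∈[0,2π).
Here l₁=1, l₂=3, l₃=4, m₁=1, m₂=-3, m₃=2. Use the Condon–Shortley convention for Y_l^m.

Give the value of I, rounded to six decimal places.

Checks pass: Σm=0; 8 even; l₃=4∈[2,4].
(2·1+1)(2·3+1)(2·4+1) = 189
Δ: 0! 2! 6! / 9! → 1/252
sum: t=0:+1/36 = 1/36
3j²(1 3 4; 0 0 0) = Δ·Π!·Σ² = 4/63  (sign +1)
sum: t=0:+1/1440 = 1/1440
3j²(1 3 4; 1 -3 2) = Δ·Π!·Σ² = 1/252  (sign +1)
combine: 4πI² = 189·4/63·1/252 = 1/21
take √, sign +1: I = 0.06155813

0.061558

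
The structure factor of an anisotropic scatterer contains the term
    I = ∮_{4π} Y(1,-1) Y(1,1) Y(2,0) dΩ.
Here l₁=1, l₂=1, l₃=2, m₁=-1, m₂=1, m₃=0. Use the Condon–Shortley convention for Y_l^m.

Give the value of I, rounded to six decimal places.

Checks pass: Σm=0; 4 even; l₃=2∈[0,2].
(2·1+1)(2·1+1)(2·2+1) = 45
Δ: 0! 2! 2! / 5! → 1/30
sum: t=0:+1/1 = 1/1
3j²(1 1 2; 0 0 0) = Δ·Π!·Σ² = 2/15  (sign +1)
sum: t=0:+1/4 = 1/4
3j²(1 1 2; -1 1 0) = Δ·Π!·Σ² = 1/30  (sign +1)
combine: 4πI² = 45·2/15·1/30 = 1/5
take √, sign +1: I = 0.12615663

0.126157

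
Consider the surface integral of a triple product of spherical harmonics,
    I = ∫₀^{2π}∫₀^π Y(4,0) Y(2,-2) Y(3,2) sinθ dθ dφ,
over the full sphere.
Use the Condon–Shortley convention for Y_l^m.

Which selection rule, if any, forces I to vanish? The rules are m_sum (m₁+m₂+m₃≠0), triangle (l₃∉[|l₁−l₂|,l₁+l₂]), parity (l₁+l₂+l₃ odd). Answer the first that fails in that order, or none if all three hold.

parity

azimuthal sum: 0 − 2 + 2 = 0  ✓
2 ≤ 3 ≤ 6 (triangle on l)  ✓
L = 4 + 2 + 3 = 9 (odd)  ✗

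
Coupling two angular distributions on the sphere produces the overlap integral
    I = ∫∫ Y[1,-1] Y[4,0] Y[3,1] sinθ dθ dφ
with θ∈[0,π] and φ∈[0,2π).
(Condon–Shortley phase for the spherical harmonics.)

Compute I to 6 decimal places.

Checks pass: Σm=0; 8 even; l₃=3∈[3,5].
(2·1+1)(2·4+1)(2·3+1) = 189
Δ: 2! 0! 6! / 9! → 1/252
sum: t=1:−1/36 = -1/36
3j²(1 4 3; 0 0 0) = Δ·Π!·Σ² = 4/63  (sign +1)
sum: t=2:+1/96 = 1/96
3j²(1 4 3; -1 0 1) = Δ·Π!·Σ² = 1/42  (sign +1)
combine: 4πI² = 189·4/63·1/42 = 2/7
take √, sign +1: I = 0.15078601

0.150786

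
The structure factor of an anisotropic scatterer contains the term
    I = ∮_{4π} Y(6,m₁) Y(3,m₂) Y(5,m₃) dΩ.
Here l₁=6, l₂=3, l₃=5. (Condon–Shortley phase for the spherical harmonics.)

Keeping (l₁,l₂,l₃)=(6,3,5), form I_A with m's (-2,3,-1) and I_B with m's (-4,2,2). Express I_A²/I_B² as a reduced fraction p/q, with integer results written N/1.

l's match ⇒ only the (l;m) 3-j factors differ between A and B.
A: triangle coeff Δ(6,3,5) = 1/675675; Σ_t [4,4]: t=4:+1/27648 = 1/27648; (3j)²=10/429 [(6 3 5; -2 3 -1)], sign=+1
B: triangle coeff Δ(6,3,5) = 1/675675; Σ_t [3,4]: t=3:−1/60480 t=4:+1/34560 = 1/80640; (3j)²=6/1001 [(6 3 5; -4 2 2)], sign=-1
I_A²/I_B² = (10/429)/(6/1001) = 35/9

35/9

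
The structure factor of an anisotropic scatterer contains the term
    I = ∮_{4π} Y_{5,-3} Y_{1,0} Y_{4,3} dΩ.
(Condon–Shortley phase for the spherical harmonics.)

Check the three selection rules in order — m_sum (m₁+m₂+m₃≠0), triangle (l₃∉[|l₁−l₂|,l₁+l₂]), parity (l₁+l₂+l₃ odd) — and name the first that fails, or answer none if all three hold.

none

m₁+m₂+m₃ = -3 + 0 + 3 = 0  ✓
triangle: |5−1|=4 ≤ l₃=4 ≤ 5+1=6  ✓
parity: l₁+l₂+l₃ = 10 is even  ✓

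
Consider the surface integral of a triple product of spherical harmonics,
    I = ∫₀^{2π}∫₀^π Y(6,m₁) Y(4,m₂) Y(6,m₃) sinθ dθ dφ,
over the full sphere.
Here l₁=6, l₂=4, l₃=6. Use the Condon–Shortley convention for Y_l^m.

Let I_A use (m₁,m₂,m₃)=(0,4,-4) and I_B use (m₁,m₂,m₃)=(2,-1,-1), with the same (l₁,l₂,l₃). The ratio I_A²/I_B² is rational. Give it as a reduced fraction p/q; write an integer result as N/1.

l's match ⇒ only the (l;m) 3-j factors differ between A and B.
A: triangle coeff Δ(6,4,6) = 1/15315300; Σ_t [4,4]: t=4:+1/829440 = 1/829440; (3j)²=35/2431 [(6 4 6; 0 4 -4)], sign=+1
B: triangle coeff Δ(6,4,6) = 1/15315300; Σ_t [0,3]: t=0:+1/82944 t=1:−1/17280 t=2:+1/34560 t=3:−1/725760 = -53/2903040; (3j)²=2809/306306 [(6 4 6; 2 -1 -1)], sign=+1
I_A²/I_B² = (35/2431)/(2809/306306) = 4410/2809

4410/2809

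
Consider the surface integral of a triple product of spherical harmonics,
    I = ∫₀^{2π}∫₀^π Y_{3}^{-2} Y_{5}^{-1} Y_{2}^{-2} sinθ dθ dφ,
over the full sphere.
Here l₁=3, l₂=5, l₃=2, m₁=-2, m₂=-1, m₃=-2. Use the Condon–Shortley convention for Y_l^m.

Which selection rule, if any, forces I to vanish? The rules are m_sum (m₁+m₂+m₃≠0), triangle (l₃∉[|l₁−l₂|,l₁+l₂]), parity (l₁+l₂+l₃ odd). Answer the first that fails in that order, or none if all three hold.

m₁+m₂+m₃ = -2 − 1 − 2 = -5  ✗
triangle: |3−5|=2 ≤ l₃=2 ≤ 3+5=8
parity: l₁+l₂+l₃ = 10 is even

m_sum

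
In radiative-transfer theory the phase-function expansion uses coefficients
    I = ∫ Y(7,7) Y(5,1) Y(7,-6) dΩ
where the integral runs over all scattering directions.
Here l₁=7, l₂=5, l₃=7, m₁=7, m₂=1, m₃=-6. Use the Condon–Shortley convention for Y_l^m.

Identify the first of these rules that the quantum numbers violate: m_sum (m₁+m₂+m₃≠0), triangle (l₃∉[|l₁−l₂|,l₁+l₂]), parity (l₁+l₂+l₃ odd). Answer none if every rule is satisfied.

m_sum

m₁+m₂+m₃ = 7 + 1 − 6 = 2  ✗
triangle: |7−5|=2 ≤ l₃=7 ≤ 7+5=12
parity: l₁+l₂+l₃ = 19 is odd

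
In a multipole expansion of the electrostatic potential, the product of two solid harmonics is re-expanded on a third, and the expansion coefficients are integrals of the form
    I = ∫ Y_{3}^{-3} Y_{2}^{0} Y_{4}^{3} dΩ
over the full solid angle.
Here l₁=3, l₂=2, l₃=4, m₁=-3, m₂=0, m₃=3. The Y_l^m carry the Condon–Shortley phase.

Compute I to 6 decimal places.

0.000000

L=9 odd ⇒ parity kills the (l;000) factor ⇒ I = 0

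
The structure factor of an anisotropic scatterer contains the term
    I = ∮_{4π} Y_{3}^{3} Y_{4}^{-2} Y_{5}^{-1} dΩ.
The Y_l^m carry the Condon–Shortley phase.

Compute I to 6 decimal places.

Rules hold: Σm=0, L=12 even, 1≤5≤7.
N = 7·9·11 = 693
Δ = 2!·4!·6!/13! = 1/180180
Racah Σ t=0..2: t=0:+1/576 t=1:−1/144 t=2:+1/576 = -1/288
⇒ 3j(3 4 5; 0 0 0)² = 20/1001, sgn +1
Racah Σ t=0..0: t=0:+1/2304 = 1/2304
⇒ 3j(3 4 5; 3 -2 -1)² = 75/4004, sgn +1
4πI² = N·(3j₀)²·(3jₘ)² = 3375/13013
I = +1·√(0.259356/4π) = 0.14366244

0.143662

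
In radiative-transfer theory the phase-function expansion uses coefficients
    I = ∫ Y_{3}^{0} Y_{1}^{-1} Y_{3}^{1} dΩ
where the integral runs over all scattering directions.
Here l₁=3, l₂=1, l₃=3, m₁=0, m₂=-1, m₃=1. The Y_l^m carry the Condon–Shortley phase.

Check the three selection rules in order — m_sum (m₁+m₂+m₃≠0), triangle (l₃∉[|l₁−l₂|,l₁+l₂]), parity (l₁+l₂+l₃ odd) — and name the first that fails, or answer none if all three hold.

m₁+m₂+m₃ = 0 − 1 + 1 = 0  ✓
triangle: |3−1|=2 ≤ l₃=3 ≤ 3+1=4  ✓
parity: l₁+l₂+l₃ = 7 is odd  ✗

parity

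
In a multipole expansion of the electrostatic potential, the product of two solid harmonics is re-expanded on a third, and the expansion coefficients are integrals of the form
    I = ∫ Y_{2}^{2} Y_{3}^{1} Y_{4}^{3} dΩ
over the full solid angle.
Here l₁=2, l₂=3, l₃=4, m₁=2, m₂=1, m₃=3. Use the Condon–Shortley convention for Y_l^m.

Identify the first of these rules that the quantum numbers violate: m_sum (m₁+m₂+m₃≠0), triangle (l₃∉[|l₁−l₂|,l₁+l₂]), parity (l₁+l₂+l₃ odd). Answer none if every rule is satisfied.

Σmᵢ = 6  ✗
l₃∈[|l₁−l₂|,l₁+l₂]=[1,5], have l₃=4
Σlᵢ = 9 ⇒ odd

m_sum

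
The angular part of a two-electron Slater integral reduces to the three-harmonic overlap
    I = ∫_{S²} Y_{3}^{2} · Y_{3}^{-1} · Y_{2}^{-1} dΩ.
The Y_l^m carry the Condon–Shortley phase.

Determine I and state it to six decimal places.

0.162868

Rules hold: Σm=0, L=8 even, 0≤2≤6.
N = 7·7·5 = 245
Δ = 4!·2!·2!/9! = 1/3780
Racah Σ t=1..3: t=1:−1/24 t=2:+1/4 t=3:−1/24 = 1/6
⇒ 3j(3 3 2; 0 0 0)² = 4/105, sgn +1
Racah Σ t=0..1: t=0:+1/48 t=1:−1/12 = -1/16
⇒ 3j(3 3 2; 2 -1 -1)² = 1/28, sgn +1
4πI² = N·(3j₀)²·(3jₘ)² = 1/3
I = +1·√(0.333333/4π) = 0.16286750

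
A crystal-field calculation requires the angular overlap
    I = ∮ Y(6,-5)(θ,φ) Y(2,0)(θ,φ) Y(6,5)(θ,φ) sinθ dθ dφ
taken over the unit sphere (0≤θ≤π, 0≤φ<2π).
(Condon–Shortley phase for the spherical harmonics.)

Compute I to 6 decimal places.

Rules hold: Σm=0, L=14 even, 4≤6≤8.
N = 13·5·13 = 845
Δ = 2!·10!·2!/15! = 1/90090
Racah Σ t=0..2: t=0:+1/69120 t=1:−1/14400 t=2:+1/69120 = -7/172800
⇒ 3j(6 2 6; 0 0 0)² = 14/715, sgn -1
Racah Σ t=1..2: t=1:−1/3628800 t=2:+1/1451520 = 1/2419200
⇒ 3j(6 2 6; -5 0 5)² = 11/910, sgn -1
4πI² = N·(3j₀)²·(3jₘ)² = 1/5
I = +1·√(0.2/4π) = 0.12615663

0.126157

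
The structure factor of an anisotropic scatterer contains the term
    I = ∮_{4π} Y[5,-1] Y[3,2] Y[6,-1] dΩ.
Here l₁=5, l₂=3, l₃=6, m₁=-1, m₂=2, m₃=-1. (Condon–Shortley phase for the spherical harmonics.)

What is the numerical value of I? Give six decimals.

0.134828

m-sum 0 ✓  L=14 even ✓  2≤6≤8 ✓
Π(2lᵢ+1) = 11×7×13 = 1001
triangle coeff Δ(5,3,6) = 1/675675
Σ_t [0,2]: t=0:+1/8640 t=1:−1/2304 t=2:+1/8640 = -7/34560
(3j)²=7/429 [(5 3 6; 0 0 0)], sign=-1
Σ_t [1,2]: t=1:−1/17280 t=2:+1/6912 = 1/11520
(3j)²=2/143 [(5 3 6; -1 2 -1)], sign=-1
⇒ 4πI² = 98/429
I = (+1)√(98/429/(4π)) = 0.13482780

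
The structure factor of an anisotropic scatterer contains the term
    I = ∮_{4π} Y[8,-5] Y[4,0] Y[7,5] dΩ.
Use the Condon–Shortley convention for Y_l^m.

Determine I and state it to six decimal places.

L=19 odd ⇒ parity kills the (l;000) factor ⇒ I = 0

0.000000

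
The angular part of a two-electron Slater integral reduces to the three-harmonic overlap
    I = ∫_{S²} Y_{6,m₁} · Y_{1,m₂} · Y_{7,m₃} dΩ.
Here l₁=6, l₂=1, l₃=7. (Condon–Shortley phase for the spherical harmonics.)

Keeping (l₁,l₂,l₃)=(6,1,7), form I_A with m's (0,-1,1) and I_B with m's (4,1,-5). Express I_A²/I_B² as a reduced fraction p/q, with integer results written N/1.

14/33

l's match ⇒ only the (l;m) 3-j factors differ between A and B.
A: triangle coeff Δ(6,1,7) = 1/1365; Σ_t [0,0]: t=0:+1/1036800 = 1/1036800; (3j)²=4/195 [(6 1 7; 0 -1 1)], sign=+1
B: triangle coeff Δ(6,1,7) = 1/1365; Σ_t [0,0]: t=0:+1/14515200 = 1/14515200; (3j)²=22/455 [(6 1 7; 4 1 -5)], sign=+1
I_A²/I_B² = (4/195)/(22/455) = 14/33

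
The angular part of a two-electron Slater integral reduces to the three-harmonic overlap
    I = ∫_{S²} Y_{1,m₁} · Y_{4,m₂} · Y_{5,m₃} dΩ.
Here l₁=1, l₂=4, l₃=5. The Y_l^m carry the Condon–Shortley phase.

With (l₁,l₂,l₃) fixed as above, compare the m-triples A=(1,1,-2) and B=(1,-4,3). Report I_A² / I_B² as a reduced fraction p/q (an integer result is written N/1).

Shared (l₁,l₂,l₃)=(1,4,5): N and (l;000)² cancel in I_A²/I_B².
A: Δ = 0!·2!·8!/11! = 1/495; Racah Σ t=0..0: t=0:+1/1440 = 1/1440; ⇒ 3j(1 4 5; 1 1 -2)² = 7/165, sgn -1
B: Δ = 0!·2!·8!/11! = 1/495; Racah Σ t=0..0: t=0:+1/80640 = 1/80640; ⇒ 3j(1 4 5; 1 -4 3)² = 1/495, sgn +1
I_A²/I_B² = (7/165)/(1/495) = 21/1

21/1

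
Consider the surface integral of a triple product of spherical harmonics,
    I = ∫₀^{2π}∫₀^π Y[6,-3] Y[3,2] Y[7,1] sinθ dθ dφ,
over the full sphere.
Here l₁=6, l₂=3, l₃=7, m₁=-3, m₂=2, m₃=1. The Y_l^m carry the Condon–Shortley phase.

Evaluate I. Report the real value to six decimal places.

0.167202

Rules hold: Σm=0, L=16 even, 3≤7≤9.
N = 13·7·15 = 1365
Δ = 2!·10!·4!/17! = 1/2042040
Racah Σ t=0..2: t=0:+1/207360 t=1:−1/57600 t=2:+1/207360 = -1/129600
⇒ 3j(6 3 7; 0 0 0)² = 168/12155, sgn +1
Racah Σ t=1..2: t=1:−1/1935360 t=2:+1/362880 = 13/5806080
⇒ 3j(6 3 7; -3 2 1)² = 195/10472, sgn +1
4πI² = N·(3j₀)²·(3jₘ)² = 12285/34969
I = +1·√(0.351311/4π) = 0.16720184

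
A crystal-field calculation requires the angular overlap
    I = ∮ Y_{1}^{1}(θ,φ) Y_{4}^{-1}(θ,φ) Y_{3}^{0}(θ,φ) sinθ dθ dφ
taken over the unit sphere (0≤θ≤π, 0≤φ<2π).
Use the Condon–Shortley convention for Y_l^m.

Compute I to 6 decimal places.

Rules hold: Σm=0, L=8 even, 3≤3≤5.
N = 3·9·7 = 189
Δ = 2!·0!·6!/9! = 1/252
Racah Σ t=1..1: t=1:−1/36 = -1/36
⇒ 3j(1 4 3; 0 0 0)² = 4/63, sgn +1
Racah Σ t=0..0: t=0:+1/72 = 1/72
⇒ 3j(1 4 3; 1 -1 0)² = 5/126, sgn -1
4πI² = N·(3j₀)²·(3jₘ)² = 10/21
I = -1·√(0.47619/4π) = -0.19466390

-0.194664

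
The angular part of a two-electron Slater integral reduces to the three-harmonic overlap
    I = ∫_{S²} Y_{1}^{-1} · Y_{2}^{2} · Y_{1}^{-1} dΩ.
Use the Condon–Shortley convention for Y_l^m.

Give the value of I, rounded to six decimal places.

m-sum 0 ✓  L=4 even ✓  1≤1≤3 ✓
Π(2lᵢ+1) = 3×5×3 = 45
triangle coeff Δ(1,2,1) = 1/30
Σ_t [1,1]: t=1:−1/1 = -1/1
(3j)²=2/15 [(1 2 1; 0 0 0)], sign=+1
Σ_t [2,2]: t=2:+1/4 = 1/4
(3j)²=1/5 [(1 2 1; -1 2 -1)], sign=+1
⇒ 4πI² = 6/5
I = (+1)√(6/5/(4π)) = 0.30901936

0.309019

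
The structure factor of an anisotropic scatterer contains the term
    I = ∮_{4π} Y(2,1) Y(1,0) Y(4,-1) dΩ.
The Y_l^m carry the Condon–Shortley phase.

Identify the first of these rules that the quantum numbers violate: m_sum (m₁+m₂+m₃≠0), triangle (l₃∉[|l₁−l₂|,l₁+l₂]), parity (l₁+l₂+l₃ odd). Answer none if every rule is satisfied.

m₁+m₂+m₃ = 1 + 0 − 1 = 0  ✓
triangle: |2−1|=1 ≤ l₃=4 ≤ 2+1=3  ✗
parity: l₁+l₂+l₃ = 7 is odd

triangle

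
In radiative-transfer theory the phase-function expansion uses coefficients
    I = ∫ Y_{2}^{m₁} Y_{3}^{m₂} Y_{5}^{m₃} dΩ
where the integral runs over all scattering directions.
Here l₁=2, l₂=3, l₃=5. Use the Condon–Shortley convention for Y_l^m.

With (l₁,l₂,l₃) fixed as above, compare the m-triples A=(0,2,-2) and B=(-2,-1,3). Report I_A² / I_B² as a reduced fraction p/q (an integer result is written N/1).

l's match ⇒ only the (l;m) 3-j factors differ between A and B.
A: triangle coeff Δ(2,3,5) = 1/2310; Σ_t [0,0]: t=0:+1/480 = 1/480; (3j)²=3/110 [(2 3 5; 0 2 -2)], sign=-1
B: triangle coeff Δ(2,3,5) = 1/2310; Σ_t [0,0]: t=0:+1/1152 = 1/1152; (3j)²=1/33 [(2 3 5; -2 -1 3)], sign=+1
I_A²/I_B² = (3/110)/(1/33) = 9/10

9/10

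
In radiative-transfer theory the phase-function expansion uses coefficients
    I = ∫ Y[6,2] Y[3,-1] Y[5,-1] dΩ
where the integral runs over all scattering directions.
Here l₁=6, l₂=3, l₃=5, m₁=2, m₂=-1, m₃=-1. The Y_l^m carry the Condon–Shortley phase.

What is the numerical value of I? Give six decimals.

0.134828

Checks pass: Σm=0; 14 even; l₃=5∈[3,9].
(2·6+1)(2·3+1)(2·5+1) = 1001
Δ: 4! 8! 2! / 15! → 1/675675
sum: t=1:−1/8640 t=2:+1/2304 t=3:−1/8640 = 7/34560
3j²(6 3 5; 0 0 0) = Δ·Π!·Σ² = 7/429  (sign -1)
sum: t=0:+1/27648 t=1:−1/4320 t=2:+1/11520 = -1/9216
3j²(6 3 5; 2 -1 -1) = Δ·Π!·Σ² = 2/143  (sign -1)
combine: 4πI² = 1001·7/429·2/143 = 98/429
take √, sign +1: I = 0.13482780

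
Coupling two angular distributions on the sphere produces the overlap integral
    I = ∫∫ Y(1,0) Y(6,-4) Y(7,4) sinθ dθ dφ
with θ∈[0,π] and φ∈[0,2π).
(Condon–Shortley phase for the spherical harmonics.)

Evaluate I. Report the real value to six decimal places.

Rules hold: Σm=0, L=14 even, 5≤7≤7.
N = 3·13·15 = 585
Δ = 0!·2!·12!/15! = 1/1365
Racah Σ t=0..0: t=0:+1/518400 = 1/518400
⇒ 3j(1 6 7; 0 0 0)² = 7/195, sgn -1
Racah Σ t=0..0: t=0:+1/7257600 = 1/7257600
⇒ 3j(1 6 7; 0 -4 4)² = 11/455, sgn -1
4πI² = N·(3j₀)²·(3jₘ)² = 33/65
I = +1·√(0.507692/4π) = 0.20099968

0.201000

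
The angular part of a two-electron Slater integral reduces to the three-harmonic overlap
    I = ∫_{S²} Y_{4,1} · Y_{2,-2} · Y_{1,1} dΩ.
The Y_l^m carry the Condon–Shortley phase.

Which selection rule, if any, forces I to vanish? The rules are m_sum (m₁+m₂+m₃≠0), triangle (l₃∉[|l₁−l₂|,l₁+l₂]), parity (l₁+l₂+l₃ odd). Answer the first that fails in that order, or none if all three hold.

azimuthal sum: 1 − 2 + 1 = 0  ✓
2 ≤ 1 ≤ 6 (triangle on l)  ✗
L = 4 + 2 + 1 = 7 (odd)

triangle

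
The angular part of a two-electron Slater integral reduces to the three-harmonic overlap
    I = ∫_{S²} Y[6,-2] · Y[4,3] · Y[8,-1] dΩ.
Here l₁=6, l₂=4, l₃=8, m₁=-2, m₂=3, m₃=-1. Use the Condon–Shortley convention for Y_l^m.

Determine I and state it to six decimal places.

0.158791

m-sum 0 ✓  L=18 even ✓  2≤8≤10 ✓
Π(2lᵢ+1) = 13×9×17 = 1989
triangle coeff Δ(6,4,8) = 1/23279256
Σ_t [0,2]: t=0:+1/1658880 t=1:−1/518400 t=2:+1/1658880 = -1/1382400
(3j)²=504/46189 [(6 4 8; 0 0 0)], sign=-1
Σ_t [1,2]: t=1:−1/21772800 t=2:+1/4147200 = 17/87091200
(3j)²=119/8151 [(6 4 8; -2 3 -1)], sign=-1
⇒ 4πI² = 179928/567853
I = (+1)√(179928/567853/(4π)) = 0.15879122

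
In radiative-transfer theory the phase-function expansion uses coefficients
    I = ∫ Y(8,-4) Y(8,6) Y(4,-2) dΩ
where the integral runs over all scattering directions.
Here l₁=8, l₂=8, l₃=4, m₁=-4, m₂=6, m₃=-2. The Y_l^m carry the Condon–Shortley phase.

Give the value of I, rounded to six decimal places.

Checks pass: Σm=0; 20 even; l₃=4∈[0,16].
(2·8+1)(2·8+1)(2·4+1) = 2601
Δ: 12! 4! 4! / 21! → 1/185175900
sum: t=4:+1/557383680 t=5:−1/21772800 t=6:+1/8294400 t=7:−1/21772800 t=8:+1/557383680 = 1/30965760
3j²(8 8 4; 0 0 0) = Δ·Π!·Σ² = 36/4199  (sign +1)
sum: t=10:+1/696729600 t=11:−1/1437004800 t=12:+1/45984153600 = 1/1313832960
3j²(8 8 4; -4 6 -2) = Δ·Π!·Σ² = 35/3876  (sign +1)
combine: 4πI² = 2601·36/4199·35/3876 = 945/4693
take √, sign +1: I = 0.12658601

0.126586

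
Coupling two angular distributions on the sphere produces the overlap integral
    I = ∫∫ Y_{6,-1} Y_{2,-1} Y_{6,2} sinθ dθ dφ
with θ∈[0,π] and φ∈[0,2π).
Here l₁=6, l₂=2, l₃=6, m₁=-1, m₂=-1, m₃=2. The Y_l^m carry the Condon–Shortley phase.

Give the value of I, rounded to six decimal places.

Checks pass: Σm=0; 14 even; l₃=6∈[4,8].
(2·6+1)(2·2+1)(2·6+1) = 845
Δ: 2! 10! 2! / 15! → 1/90090
sum: t=0:+1/69120 t=1:−1/14400 t=2:+1/69120 = -7/172800
3j²(6 2 6; 0 0 0) = Δ·Π!·Σ² = 14/715  (sign -1)
sum: t=0:+1/60480 t=1:−1/34560 = -1/80640
3j²(6 2 6; -1 -1 2) = Δ·Π!·Σ² = 6/1001  (sign -1)
combine: 4πI² = 845·14/715·6/1001 = 12/121
take √, sign +1: I = 0.08883682

0.088837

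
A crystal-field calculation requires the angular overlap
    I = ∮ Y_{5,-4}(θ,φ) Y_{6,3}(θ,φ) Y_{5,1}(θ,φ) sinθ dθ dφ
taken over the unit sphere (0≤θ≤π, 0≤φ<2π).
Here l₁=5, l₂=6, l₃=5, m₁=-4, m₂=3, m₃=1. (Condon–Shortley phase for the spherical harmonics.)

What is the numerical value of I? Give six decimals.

-0.020582

Checks pass: Σm=0; 16 even; l₃=5∈[1,11].
(2·5+1)(2·6+1)(2·5+1) = 1573
Δ: 6! 4! 6! / 17! → 1/28588560
sum: t=1:−1/345600 t=2:+1/13824 t=3:−1/5184 t=4:+1/13824 t=5:−1/345600 = -7/129600
3j²(5 6 5; 0 0 0) = Δ·Π!·Σ² = 80/7293  (sign +1)
sum: t=5:−1/138240 t=6:+1/155520 = -1/1244160
3j²(5 6 5; -4 3 1) = Δ·Π!·Σ² = 3/9724  (sign -1)
combine: 4πI² = 1573·80/7293·3/9724 = 20/3757
take √, sign -1: I = -0.02058209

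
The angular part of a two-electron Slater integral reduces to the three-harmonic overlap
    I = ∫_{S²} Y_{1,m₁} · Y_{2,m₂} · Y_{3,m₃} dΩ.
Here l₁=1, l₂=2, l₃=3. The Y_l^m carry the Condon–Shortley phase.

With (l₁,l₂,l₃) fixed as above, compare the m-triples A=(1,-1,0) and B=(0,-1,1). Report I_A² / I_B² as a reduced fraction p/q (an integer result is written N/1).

Shared (l₁,l₂,l₃)=(1,2,3): N and (l;000)² cancel in I_A²/I_B².
A: Δ = 0!·2!·4!/7! = 1/105; Racah Σ t=0..0: t=0:+1/12 = 1/12; ⇒ 3j(1 2 3; 1 -1 0)² = 1/35, sgn -1
B: Δ = 0!·2!·4!/7! = 1/105; Racah Σ t=0..0: t=0:+1/6 = 1/6; ⇒ 3j(1 2 3; 0 -1 1)² = 8/105, sgn +1
I_A²/I_B² = (1/35)/(8/105) = 3/8

3/8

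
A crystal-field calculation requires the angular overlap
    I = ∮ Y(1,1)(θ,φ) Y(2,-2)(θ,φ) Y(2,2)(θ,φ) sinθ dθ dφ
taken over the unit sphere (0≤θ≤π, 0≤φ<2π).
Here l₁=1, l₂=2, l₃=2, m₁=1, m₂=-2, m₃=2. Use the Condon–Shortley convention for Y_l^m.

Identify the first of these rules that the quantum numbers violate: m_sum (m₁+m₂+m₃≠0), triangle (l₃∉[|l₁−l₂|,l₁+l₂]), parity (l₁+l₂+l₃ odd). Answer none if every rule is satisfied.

m_sum

m₁+m₂+m₃ = 1 − 2 + 2 = 1  ✗
triangle: |1−2|=1 ≤ l₃=2 ≤ 1+2=3
parity: l₁+l₂+l₃ = 5 is odd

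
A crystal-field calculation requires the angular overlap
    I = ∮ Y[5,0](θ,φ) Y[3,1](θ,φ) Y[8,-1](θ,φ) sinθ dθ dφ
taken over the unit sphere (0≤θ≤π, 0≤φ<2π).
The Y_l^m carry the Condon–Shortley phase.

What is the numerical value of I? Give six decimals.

Rules hold: Σm=0, L=16 even, 2≤8≤8.
N = 11·7·17 = 1309
Δ = 0!·10!·6!/17! = 1/136136
Racah Σ t=0..0: t=0:+1/518400 = 1/518400
⇒ 3j(5 3 8; 0 0 0)² = 56/2431, sgn +1
Racah Σ t=0..0: t=0:+1/691200 = 1/691200
⇒ 3j(5 3 8; 0 1 -1)² = 189/9724, sgn -1
4πI² = N·(3j₀)²·(3jₘ)² = 18522/31603
I = -1·√(0.586084/4π) = -0.21596076

-0.215961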